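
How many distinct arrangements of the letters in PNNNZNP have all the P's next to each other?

30

Treat the 2 copies of P as a single block. The multiset to arrange is then {PP, N, N, N, N, Z}, 6 items in all.
That gives (6)!/(4!) = 30 arrangements.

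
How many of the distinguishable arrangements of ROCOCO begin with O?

With the first slot taken by O, it remains to arrange the other 5 letters (RCOCO).
Those 5 letters have C appearing twice and O appearing twice, giving (5)!/(2!·2!) = 30.

30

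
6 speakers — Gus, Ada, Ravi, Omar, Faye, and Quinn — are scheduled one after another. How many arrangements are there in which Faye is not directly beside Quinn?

There are 6! = 720 arrangements in all. If Faye and Quinn are adjacent, merging them into one block gives 2·(5)! = 240 arrangements.
So 720 − 240 = 480 arrangements keep them apart.

480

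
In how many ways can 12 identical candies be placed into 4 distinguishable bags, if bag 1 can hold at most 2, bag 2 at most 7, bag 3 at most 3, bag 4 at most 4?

30

Without the upper bounds there are C(15,3) = 455 ways to split 12 among 4 bags.
Subtract solutions that violate a single cap (substitute x_i' = x_i − (cap_i+1)): x_1 ≥ 3 gives C(12,3) = 220; x_2 ≥ 8 gives C(7,3) = 35; x_3 ≥ 4 gives C(11,3) = 165; x_4 ≥ 5 gives C(10,3) = 120. Together 540.
Add back pairs where two caps are both exceeded: 4 + 56 + 35 + 1 + 0 + 20 = 116.
Subtract triples: 0 + 0 + 1 + 0 = 1.
By inclusion–exclusion the count is 455 − 540 + 116 − 1 = 30.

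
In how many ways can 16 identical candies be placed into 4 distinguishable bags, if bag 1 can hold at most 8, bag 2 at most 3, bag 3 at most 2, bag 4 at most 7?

30

By stars and bars, unrestricted non-negative solutions to x_1+…+x_4 = 16 number C(16+3,3) = 969.
Subtract solutions that violate a single cap (substitute x_i' = x_i − (cap_i+1)): x_1 ≥ 9 gives C(10,3) = 120; x_2 ≥ 4 gives C(15,3) = 455; x_3 ≥ 3 gives C(16,3) = 560; x_4 ≥ 8 gives C(11,3) = 165. Together 1300.
Add back pairs where two caps are both exceeded: 20 + 35 + 0 + 220 + 35 + 56 = 366.
Subtract triples: 1 + 0 + 0 + 4 = 5.
By inclusion–exclusion the count is 969 − 1300 + 366 − 5 = 30.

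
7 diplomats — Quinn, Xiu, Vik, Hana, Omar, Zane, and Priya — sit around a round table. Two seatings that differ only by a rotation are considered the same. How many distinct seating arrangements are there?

720

Around a circle, 7 distinct people have 7!/7 = (6)! = 720 rotationally distinct seatings.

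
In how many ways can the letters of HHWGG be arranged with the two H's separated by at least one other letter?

There are 5!/(2!·2!) = 30 arrangements of HHWGG in total.
If the two H's are adjacent, glue them into one block, leaving 4 items to arrange: (4)!/(2!) = 12 ways.
Hence 30 − 12 = 18.

18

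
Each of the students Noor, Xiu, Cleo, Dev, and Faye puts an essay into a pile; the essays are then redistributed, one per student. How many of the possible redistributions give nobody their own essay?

This is the derangement count D_5: permutations of 5 items with no fixed point.
By inclusion–exclusion this is Σ_{j=0}^{5} (−1)^j C(5,j)·(5−j)!.
Computing: 120 − 120 + 60 − 20 + 5 − 1 = 44.

44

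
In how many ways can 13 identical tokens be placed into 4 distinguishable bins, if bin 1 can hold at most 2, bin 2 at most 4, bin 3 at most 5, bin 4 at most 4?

10

Without the upper bounds there are C(16,3) = 560 ways to split 13 among 4 bins.
Subtract solutions that violate a single cap (substitute x_i' = x_i − (cap_i+1)): x_1 ≥ 3 gives C(13,3) = 286; x_2 ≥ 5 gives C(11,3) = 165; x_3 ≥ 6 gives C(10,3) = 120; x_4 ≥ 5 gives C(11,3) = 165. Together 736.
Add back pairs where two caps are both exceeded: 56 + 35 + 56 + 10 + 20 + 10 = 187.
Subtract triples: 0 + 1 + 0 + 0 = 1.
By inclusion–exclusion the count is 560 − 736 + 187 − 1 = 10.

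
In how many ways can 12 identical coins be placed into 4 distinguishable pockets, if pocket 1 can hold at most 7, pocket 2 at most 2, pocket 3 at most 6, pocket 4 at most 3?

Ignoring the caps, the number of non-negative solutions to x_1+…+x_4 = 12 is C(15,3) = 455.
Subtract solutions that violate a single cap (substitute x_i' = x_i − (cap_i+1)): x_1 ≥ 8 gives C(7,3) = 35; x_2 ≥ 3 gives C(12,3) = 220; x_3 ≥ 7 gives C(8,3) = 56; x_4 ≥ 4 gives C(11,3) = 165. Together 476.
Add back pairs where two caps are both exceeded: 4 + 0 + 1 + 10 + 56 + 4 = 75.
By inclusion–exclusion the count is 455 − 476 + 75 = 54.

54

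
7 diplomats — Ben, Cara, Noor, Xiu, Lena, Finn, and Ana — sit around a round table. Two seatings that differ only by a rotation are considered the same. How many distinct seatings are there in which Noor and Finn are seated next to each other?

Treat {Noor, Finn} as one unit (2 internal orders) and seat the resulting 6 units around the table: (5)! circular arrangements.
So 2 × (5)! = 2 × 120 = 240.

240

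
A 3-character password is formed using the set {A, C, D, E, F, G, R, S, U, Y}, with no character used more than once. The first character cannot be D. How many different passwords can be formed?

The first character has 10−1 = 9 choices (anything except D).
The remaining 2 characters are filled from the other 9 symbols without repetition: 9 × 8 = 72.
Total: 9 × 72 = 648.

648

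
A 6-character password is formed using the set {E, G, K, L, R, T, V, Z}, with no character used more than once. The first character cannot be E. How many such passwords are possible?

The first character has 8−1 = 7 choices (anything except E).
The remaining 5 characters are filled from the other 7 symbols without repetition: 7 × 6 × 5 × 4 × 3 = 2520.
Total: 7 × 2520 = 17640.

17640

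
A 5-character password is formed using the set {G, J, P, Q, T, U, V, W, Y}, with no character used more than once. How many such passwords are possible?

15120

This is a permutation of 5 out of 9: P(9,5) = 9!/4!.
9 × 8 × 7 × 6 × 5 = 15120.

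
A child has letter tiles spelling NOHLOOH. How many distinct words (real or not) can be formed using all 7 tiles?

420

The 7 letters of NOHLOOH have repeats: H appearing twice and O appearing 3 times.
So there are 7! / (3!·2!) = 420 distinguishable arrangements.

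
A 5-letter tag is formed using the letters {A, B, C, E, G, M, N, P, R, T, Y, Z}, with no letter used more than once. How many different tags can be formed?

Choose and order 5 of the 12 symbols: the first letter has 12 options, the next 11, and so on down to 8.
12 × 11 × 10 × 9 × 8 = 95040.

95040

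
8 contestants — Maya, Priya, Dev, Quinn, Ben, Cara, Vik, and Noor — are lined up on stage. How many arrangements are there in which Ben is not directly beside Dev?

Of the 8! = 40320 arrangements, those with Ben and Dev adjacent number 2 × 7! = 10080 (treat the pair as a block with 2 internal orders).
So 40320 − 10080 = 30240 arrangements keep them apart.

30240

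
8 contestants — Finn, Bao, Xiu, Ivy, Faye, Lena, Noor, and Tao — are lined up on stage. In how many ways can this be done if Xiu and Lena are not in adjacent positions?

There are 8! = 40320 arrangements in all. If Xiu and Lena are adjacent, merging them into one block gives 2·(7)! = 10080 arrangements.
Complementary counting: 40320 − 10080 = 30240.

30240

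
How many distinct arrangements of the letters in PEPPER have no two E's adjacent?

40

There are 6!/(3!·2!) = 60 arrangements of PEPPER in total.
If the two E's are adjacent, glue them into one block, leaving 5 items to arrange: (5)!/(3!) = 20 ways.
Hence 60 − 20 = 40.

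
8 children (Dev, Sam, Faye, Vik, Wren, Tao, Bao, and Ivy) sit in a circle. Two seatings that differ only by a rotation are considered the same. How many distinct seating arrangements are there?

5040

Around a circle, 8 distinct people have 8!/8 = (7)! = 5040 rotationally distinct seatings.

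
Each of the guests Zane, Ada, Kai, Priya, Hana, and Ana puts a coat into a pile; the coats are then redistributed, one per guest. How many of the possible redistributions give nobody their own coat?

265

This is the derangement count D_6: permutations of 6 items with no fixed point.
By inclusion–exclusion this is Σ_{j=0}^{6} (−1)^j C(6,j)·(6−j)!.
Computing: 720 − 720 + 360 − 120 + 30 − 6 + 1 = 265.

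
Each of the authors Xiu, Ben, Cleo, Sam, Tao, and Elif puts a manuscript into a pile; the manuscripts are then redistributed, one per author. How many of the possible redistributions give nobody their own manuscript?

Let Aᵢ be the assignments in which author i gets their own manuscript. We want the size of the complement of A₁∪…∪A_6.
By inclusion–exclusion this is Σ_{j=0}^{6} (−1)^j C(6,j)·(6−j)!.
Computing: 720 − 720 + 360 − 120 + 30 − 6 + 1 = 265.

265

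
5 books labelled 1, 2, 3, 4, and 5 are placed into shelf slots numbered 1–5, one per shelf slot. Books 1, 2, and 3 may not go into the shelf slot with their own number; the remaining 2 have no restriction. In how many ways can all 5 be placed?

Let Aᵢ (for i ∈ {1, 2, 3}) be the placements that put book i in its forbidden shelf slot. Any j of these fix j positions, leaving (5−j)! ways to fill the rest, and there are C(3,j) ways to pick which j.
By inclusion–exclusion, the number of valid placements is Σ_{j=0}^{3} (−1)^j C(3,j)·(5−j)!.
Computing: 120 − 72 + 18 − 2 = 64.

64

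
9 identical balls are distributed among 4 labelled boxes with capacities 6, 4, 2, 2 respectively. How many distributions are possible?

35

By stars and bars, unrestricted non-negative solutions to x_1+…+x_4 = 9 number C(9+3,3) = 220.
Subtract solutions that violate a single cap (substitute x_i' = x_i − (cap_i+1)): x_1 ≥ 7 gives C(5,3) = 10; x_2 ≥ 5 gives C(7,3) = 35; x_3 ≥ 3 gives C(9,3) = 84; x_4 ≥ 3 gives C(9,3) = 84. Together 213.
Add back pairs where two caps are both exceeded: 0 + 0 + 0 + 4 + 4 + 20 = 28.
By inclusion–exclusion the count is 220 − 213 + 28 = 35.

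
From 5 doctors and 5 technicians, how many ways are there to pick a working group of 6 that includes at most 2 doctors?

Split by how many doctors are chosen (0 through 2).
Sum: C(5,0)·C(5,6) + C(5,1)·C(5,5) + C(5,2)·C(5,4) = 0 + 5 + 50 = 55.

55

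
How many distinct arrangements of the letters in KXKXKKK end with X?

6

With the last slot taken by X, it remains to arrange the other 6 letters (KKXKKK).
Those 6 letters have K appearing 5 times, giving (6)!/(5!) = 6.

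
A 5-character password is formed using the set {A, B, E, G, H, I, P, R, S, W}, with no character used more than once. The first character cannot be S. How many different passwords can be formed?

The first character has 10−1 = 9 choices (anything except S).
The remaining 4 characters are filled from the other 9 symbols without repetition: 9 × 8 × 7 × 6 = 3024.
Total: 9 × 3024 = 27216.

27216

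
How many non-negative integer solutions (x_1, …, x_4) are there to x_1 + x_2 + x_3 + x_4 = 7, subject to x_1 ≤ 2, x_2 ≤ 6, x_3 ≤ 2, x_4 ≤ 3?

Ignoring the caps, the number of non-negative solutions to x_1+…+x_4 = 7 is C(10,3) = 120.
Subtract solutions that violate a single cap (substitute x_i' = x_i − (cap_i+1)): x_1 ≥ 3 gives C(7,3) = 35; x_2 ≥ 7 gives C(3,3) = 1; x_3 ≥ 3 gives C(7,3) = 35; x_4 ≥ 4 gives C(6,3) = 20. Together 91.
Add back pairs where two caps are both exceeded: 0 + 4 + 1 + 0 + 0 + 1 = 6.
By inclusion–exclusion the count is 120 − 91 + 6 = 35.

35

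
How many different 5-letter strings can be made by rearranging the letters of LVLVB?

30

Letter multiplicities in LVLVB: B×1, L×2, V×2.
The number of distinct arrangements is 5!/(2!·2!) = 120/4 = 30.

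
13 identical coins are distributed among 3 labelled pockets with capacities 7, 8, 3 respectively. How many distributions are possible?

Without the upper bounds there are C(15,2) = 105 ways to split 13 among 3 pockets.
Subtract solutions that violate a single cap (substitute x_i' = x_i − (cap_i+1)): x_1 ≥ 8 gives C(7,2) = 21; x_2 ≥ 9 gives C(6,2) = 15; x_3 ≥ 4 gives C(11,2) = 55. Together 91.
Add back pairs where two caps are both exceeded: 0 + 3 + 1 = 4.
By inclusion–exclusion the count is 105 − 91 + 4 = 18.

18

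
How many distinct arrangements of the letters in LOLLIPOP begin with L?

With the first slot taken by L, it remains to arrange the other 7 letters (OLLIPOP).
Those 7 letters have L appearing twice, O appearing twice, and P appearing twice, giving (7)!/(2!·2!·2!) = 630.

630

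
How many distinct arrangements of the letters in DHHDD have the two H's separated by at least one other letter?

Total arrangements of DHHDD: 5!/(3!·2!) = 10.
If the two H's are adjacent, glue them into one block, leaving 4 items to arrange: (4)!/(3!) = 4 ways.
Hence 10 − 4 = 6.

6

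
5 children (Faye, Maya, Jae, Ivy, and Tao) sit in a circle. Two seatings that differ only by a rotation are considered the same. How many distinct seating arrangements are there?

Around a circle, 5 distinct people have 5!/5 = (4)! = 24 rotationally distinct seatings.

24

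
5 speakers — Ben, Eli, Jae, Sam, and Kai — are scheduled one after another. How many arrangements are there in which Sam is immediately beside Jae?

48

Treat {Sam, Jae} as a single unit. There are 4 units to order, and the pair itself can be ordered 2 ways.
That gives 2 × 4! = 2 × 24 = 48.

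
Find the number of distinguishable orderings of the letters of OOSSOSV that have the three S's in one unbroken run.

20

Treat the 3 copies of S as a single block. The multiset to arrange is then {SSS, O, O, O, V}, 5 items in all.
That gives (5)!/(3!) = 20 arrangements.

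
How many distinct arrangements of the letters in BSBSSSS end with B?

6

Fix B in the last position and arrange the remaining 6 letters.
Those 6 letters have S appearing 5 times, giving (6)!/(5!) = 6.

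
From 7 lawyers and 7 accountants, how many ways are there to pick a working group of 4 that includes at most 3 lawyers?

Split by how many lawyers are chosen (0 through 3).
Sum: C(7,0)·C(7,4) + C(7,1)·C(7,3) + C(7,2)·C(7,2) + C(7,3)·C(7,1) = 35 + 245 + 441 + 245 = 966.

966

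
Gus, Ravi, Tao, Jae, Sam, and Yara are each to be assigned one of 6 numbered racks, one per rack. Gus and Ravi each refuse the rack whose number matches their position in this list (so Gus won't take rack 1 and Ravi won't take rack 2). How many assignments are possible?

Let Aᵢ (for i ∈ {1, 2}) be the placements that put person i in their forbidden rack. Any j of these fix j positions, leaving (6−j)! ways to fill the rest, and there are C(2,j) ways to pick which j.
By inclusion–exclusion, the number of valid placements is Σ_{j=0}^{2} (−1)^j C(2,j)·(6−j)!.
Computing: 720 − 240 + 24 = 504.

504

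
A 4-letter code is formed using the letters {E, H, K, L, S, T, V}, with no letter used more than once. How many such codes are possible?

840

This is a permutation of 4 out of 7: P(7,4) = 7!/3!.
That product is 7 × 6 × 5 × 4 = 840.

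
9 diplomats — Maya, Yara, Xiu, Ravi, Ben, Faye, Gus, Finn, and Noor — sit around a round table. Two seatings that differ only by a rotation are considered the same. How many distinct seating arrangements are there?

Fix one person's seat to break rotational symmetry; the remaining 8 people can be arranged in (8)! = 40320 ways.

40320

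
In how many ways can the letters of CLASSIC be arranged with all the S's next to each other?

Treat the 2 copies of S as a single block. The multiset to arrange is then {SS, A, C, C, I, L}, 6 items in all.
That gives (6)!/(2!) = 360 arrangements.

360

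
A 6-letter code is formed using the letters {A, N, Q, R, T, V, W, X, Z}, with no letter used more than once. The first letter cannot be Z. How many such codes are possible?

The first letter has 9−1 = 8 choices (anything except Z).
The remaining 5 letters are filled from the other 8 symbols without repetition: 8 × 7 × 6 × 5 × 4 = 6720.
Total: 8 × 6720 = 53760.

53760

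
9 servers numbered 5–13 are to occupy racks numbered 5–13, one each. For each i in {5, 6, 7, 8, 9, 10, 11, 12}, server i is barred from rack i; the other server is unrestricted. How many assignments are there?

Let Aᵢ (for 5 ≤ i ≤ 12) be the placements that put server i in its forbidden rack. Any j of these fix j positions, leaving (9−j)! ways to fill the rest, and there are C(8,j) ways to pick which j.
By inclusion–exclusion, the number of valid placements is Σ_{j=0}^{8} (−1)^j C(8,j)·(9−j)!.
Computing: 362880 − 322560 + 141120 − 40320 + 8400 − 1344 + 168 − 16 + 1 = 148329.

148329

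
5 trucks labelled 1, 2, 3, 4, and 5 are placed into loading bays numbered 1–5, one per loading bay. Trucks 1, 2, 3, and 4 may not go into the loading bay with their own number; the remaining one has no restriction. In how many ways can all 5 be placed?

53

Let Aᵢ (for 1 ≤ i ≤ 4) be the placements that put truck i in its forbidden loading bay. Any j of these fix j positions, leaving (5−j)! ways to fill the rest, and there are C(4,j) ways to pick which j.
By inclusion–exclusion, the number of valid placements is Σ_{j=0}^{4} (−1)^j C(4,j)·(5−j)!.
Computing: 120 − 96 + 36 − 8 + 1 = 53.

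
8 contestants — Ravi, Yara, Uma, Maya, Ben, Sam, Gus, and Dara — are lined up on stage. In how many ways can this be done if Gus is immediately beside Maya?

10080

Place the 6 others and the Gus-Maya pair as 7 objects in a line; the pair has 2 internal arrangements.
So the count is 2·(7)! = 10080.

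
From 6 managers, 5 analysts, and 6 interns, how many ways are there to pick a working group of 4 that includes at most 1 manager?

Split by how many managers are chosen (0 through 1).
Sum: C(6,0)·C(11,4) + C(6,1)·C(11,3) = 330 + 990 = 1320.

1320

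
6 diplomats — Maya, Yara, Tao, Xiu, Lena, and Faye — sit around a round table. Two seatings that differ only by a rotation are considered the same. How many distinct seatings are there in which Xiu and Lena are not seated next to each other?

72

All circular seatings of 6 people number (5)! = 120.
Those with Xiu next to Lena: fuse the pair into one unit and seat 5 units around a circle — 2·(4)! = 48.
Subtracting, 120 − 48 = 72.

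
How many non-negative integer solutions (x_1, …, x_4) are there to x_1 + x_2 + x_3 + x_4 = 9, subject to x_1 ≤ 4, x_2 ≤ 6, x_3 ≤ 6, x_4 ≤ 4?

Without the upper bounds there are C(12,3) = 220 ways to split 9 among 4 variables.
Subtract solutions that violate a single cap (substitute x_i' = x_i − (cap_i+1)): x_1 ≥ 5 gives C(7,3) = 35; x_2 ≥ 7 gives C(5,3) = 10; x_3 ≥ 7 gives C(5,3) = 10; x_4 ≥ 5 gives C(7,3) = 35. Together 90.
No two caps can be exceeded simultaneously, so the pair terms are all 0.
By inclusion–exclusion the count is 220 − 90 + 0 = 130.

130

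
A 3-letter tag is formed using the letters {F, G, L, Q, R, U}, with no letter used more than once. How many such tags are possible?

120

With no repetition, fill the 3 letters in order: 6 choices, then 5, down to 4.
That product is 6 × 5 × 4 = 120.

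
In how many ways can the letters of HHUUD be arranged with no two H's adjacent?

18

There are 5!/(2!·2!) = 30 arrangements of HHUUD in total.
Arrangements with the H's together: treat HH as one letter, giving (4)!/(2!) = 12.
Subtracting, 30 − 12 = 18 arrangements keep the H's apart.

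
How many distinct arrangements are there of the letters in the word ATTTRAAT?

The 8 letters of ATTTRAAT have repeats: A appearing 3 times and T appearing 4 times.
Dividing 8! = 40320 by 4!·3! = 144 for the repeated letters gives 280.

280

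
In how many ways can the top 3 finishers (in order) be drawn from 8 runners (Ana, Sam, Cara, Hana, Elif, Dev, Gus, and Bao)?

This is an ordered selection of 3 from 8: P(8,3).
That gives 8 × 7 × 6 = 336.

336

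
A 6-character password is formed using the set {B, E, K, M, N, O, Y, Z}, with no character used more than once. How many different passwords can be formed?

Choose and order 6 of the 8 symbols: the first character has 8 options, the next 7, and so on down to 3.
8 × 7 × 6 × 5 × 4 × 3 = 20160.

20160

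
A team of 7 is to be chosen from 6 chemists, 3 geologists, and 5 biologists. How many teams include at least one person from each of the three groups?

3058

Total 7-person selections from all 14: C(14,7) = 3432.
Selections missing a whole group: no chemists → C(8,7) = 8; no geologists → C(11,7) = 330; no biologists → C(9,7) = 36.
Add back selections omitting two groups (i.e. drawn from a single group): C(6,7) + C(3,7) + C(5,7) = 0.
By inclusion–exclusion: 3432 − 374 + 0 = 3058.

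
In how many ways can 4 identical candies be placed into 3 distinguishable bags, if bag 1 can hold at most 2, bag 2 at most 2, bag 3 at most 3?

By stars and bars, unrestricted non-negative solutions to x_1+…+x_3 = 4 number C(4+2,2) = 15.
Subtract solutions that violate a single cap (substitute x_i' = x_i − (cap_i+1)): x_1 ≥ 3 gives C(3,2) = 3; x_2 ≥ 3 gives C(3,2) = 3; x_3 ≥ 4 gives C(2,2) = 1. Together 7.
No two caps can be exceeded simultaneously, so the pair terms are all 0.
By inclusion–exclusion the count is 15 − 7 + 0 = 8.

8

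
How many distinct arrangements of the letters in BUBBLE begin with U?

20

Fix U in the first position and arrange the remaining 5 letters.
Those 5 letters have B appearing 3 times, giving (5)!/(3!) = 20.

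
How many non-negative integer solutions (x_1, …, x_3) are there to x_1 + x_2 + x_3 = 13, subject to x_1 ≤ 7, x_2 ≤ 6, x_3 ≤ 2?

6

Ignoring the caps, the number of non-negative solutions to x_1+…+x_3 = 13 is C(15,2) = 105.
Subtract solutions that violate a single cap (substitute x_i' = x_i − (cap_i+1)): x_1 ≥ 8 gives C(7,2) = 21; x_2 ≥ 7 gives C(8,2) = 28; x_3 ≥ 3 gives C(12,2) = 66. Together 115.
Add back pairs where two caps are both exceeded: 0 + 6 + 10 = 16.
By inclusion–exclusion the count is 105 − 115 + 16 = 6.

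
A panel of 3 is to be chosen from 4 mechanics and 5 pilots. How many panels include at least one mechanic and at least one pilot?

With no constraint there are C(9,3) = 84 possible selections.
Subtract selections that omit an entire group: no mechanics → C(5,3) = 10; no pilots → C(4,3) = 4.
Both groups omitted at once is impossible, so 84 − 14 = 70.

70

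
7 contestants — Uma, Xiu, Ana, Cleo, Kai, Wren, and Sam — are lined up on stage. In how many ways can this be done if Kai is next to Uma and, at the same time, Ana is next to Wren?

Treat {Kai,Uma} as one block (2 orders) and {Ana,Wren} as another (2 orders).
That leaves 5 units to arrange: 2 × 2 × 5! = 4 × 120 = 480.

480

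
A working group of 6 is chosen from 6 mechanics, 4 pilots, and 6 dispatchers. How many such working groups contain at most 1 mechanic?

Split by how many mechanics are chosen (0 through 1).
Sum: C(6,0)·C(10,6) + C(6,1)·C(10,5) = 210 + 1512 = 1722.

1722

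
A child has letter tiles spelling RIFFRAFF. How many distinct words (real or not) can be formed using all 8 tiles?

The 8 letters of RIFFRAFF have repeats: F appearing 4 times and R appearing twice.
The number of distinct arrangements is 8!/(4!·2!) = 40320/48 = 840.

840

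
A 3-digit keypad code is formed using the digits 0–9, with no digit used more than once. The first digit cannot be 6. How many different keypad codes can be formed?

648

The first digit has 10−1 = 9 choices (anything except 6).
The remaining 2 digits are filled from the other 9 symbols without repetition: 9 × 8 = 72.
Total: 9 × 72 = 648.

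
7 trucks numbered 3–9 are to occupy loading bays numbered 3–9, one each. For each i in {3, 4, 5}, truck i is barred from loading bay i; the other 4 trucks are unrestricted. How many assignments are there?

3216

Let Aᵢ (for i ∈ {3, 4, 5}) be the placements that put truck i in its forbidden loading bay. Any j of these fix j positions, leaving (7−j)! ways to fill the rest, and there are C(3,j) ways to pick which j.
By inclusion–exclusion, the number of valid placements is Σ_{j=0}^{3} (−1)^j C(3,j)·(7−j)!.
Computing: 5040 − 2160 + 360 − 24 = 3216.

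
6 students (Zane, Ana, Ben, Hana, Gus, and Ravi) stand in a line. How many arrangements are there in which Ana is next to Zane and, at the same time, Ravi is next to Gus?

96

Treat {Ana,Zane} as one block (2 orders) and {Ravi,Gus} as another (2 orders).
That leaves 4 units to arrange: 2 × 2 × 4! = 4 × 24 = 96.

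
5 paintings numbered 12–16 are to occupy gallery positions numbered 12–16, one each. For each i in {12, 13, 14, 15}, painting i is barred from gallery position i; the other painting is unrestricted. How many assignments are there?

Let Aᵢ (for 12 ≤ i ≤ 15) be the placements that put painting i in its forbidden gallery position. Any j of these fix j positions, leaving (5−j)! ways to fill the rest, and there are C(4,j) ways to pick which j.
By inclusion–exclusion, the number of valid placements is Σ_{j=0}^{4} (−1)^j C(4,j)·(5−j)!.
Computing: 120 − 96 + 36 − 8 + 1 = 53.

53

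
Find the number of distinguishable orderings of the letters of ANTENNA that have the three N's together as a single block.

Treat the 3 copies of N as a single block. The multiset to arrange is then {NNN, A, A, E, T}, 5 items in all.
That gives (5)!/(2!) = 60 arrangements.

60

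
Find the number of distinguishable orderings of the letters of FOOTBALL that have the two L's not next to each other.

7560

There are 8!/(2!·2!) = 10080 arrangements of FOOTBALL in total.
Arrangements with the L's together: treat LL as one letter, giving (7)!/(2!) = 2520.
Hence 10080 − 2520 = 7560.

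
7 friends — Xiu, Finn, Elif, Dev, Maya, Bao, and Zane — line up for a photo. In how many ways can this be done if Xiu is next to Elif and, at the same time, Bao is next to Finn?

480

Treat {Xiu,Elif} as one block (2 orders) and {Bao,Finn} as another (2 orders).
That leaves 5 units to arrange: 2 × 2 × 5! = 4 × 120 = 480.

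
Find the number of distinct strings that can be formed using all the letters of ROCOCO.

60

ROCOCO has 6 letters with C appearing twice and O appearing 3 times.
Dividing 6! = 720 by 3!·2! = 12 for the repeated letters gives 60.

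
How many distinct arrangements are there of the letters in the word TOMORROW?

3360

The 8 letters of TOMORROW have repeats: O appearing 3 times and R appearing twice.
So there are 8! / (3!·2!) = 3360 distinguishable arrangements.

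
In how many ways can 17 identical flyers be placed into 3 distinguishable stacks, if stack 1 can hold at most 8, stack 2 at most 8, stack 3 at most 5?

15

By stars and bars, unrestricted non-negative solutions to x_1+…+x_3 = 17 number C(17+2,2) = 171.
Subtract solutions that violate a single cap (substitute x_i' = x_i − (cap_i+1)): x_1 ≥ 9 gives C(10,2) = 45; x_2 ≥ 9 gives C(10,2) = 45; x_3 ≥ 6 gives C(13,2) = 78. Together 168.
Add back pairs where two caps are both exceeded: 0 + 6 + 6 = 12.
By inclusion–exclusion the count is 171 − 168 + 12 = 15.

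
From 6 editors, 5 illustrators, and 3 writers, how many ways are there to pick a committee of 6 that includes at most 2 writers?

Split by how many writers are chosen (0 through 2).
Sum: C(3,0)·C(11,6) + C(3,1)·C(11,5) + C(3,2)·C(11,4) = 462 + 1386 + 990 = 2838.

2838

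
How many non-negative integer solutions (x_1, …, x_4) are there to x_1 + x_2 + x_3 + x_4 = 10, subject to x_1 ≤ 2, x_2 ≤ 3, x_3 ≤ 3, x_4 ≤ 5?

Without the upper bounds there are C(13,3) = 286 ways to split 10 among 4 variables.
Subtract solutions that violate a single cap (substitute x_i' = x_i − (cap_i+1)): x_1 ≥ 3 gives C(10,3) = 120; x_2 ≥ 4 gives C(9,3) = 84; x_3 ≥ 4 gives C(9,3) = 84; x_4 ≥ 6 gives C(7,3) = 35. Together 323.
Add back pairs where two caps are both exceeded: 20 + 20 + 4 + 10 + 1 + 1 = 56.
By inclusion–exclusion the count is 286 − 323 + 56 = 19.

19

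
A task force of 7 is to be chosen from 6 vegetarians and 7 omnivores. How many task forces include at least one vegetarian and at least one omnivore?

Unrestricted: C(13,7) = 1716 ways to pick any 7 of the 13.
Selections missing a whole group: no vegetarians → C(7,7) = 1; no omnivores → C(6,7) = 0.
Both groups omitted at once is impossible, so 1716 − 1 = 1715.

1715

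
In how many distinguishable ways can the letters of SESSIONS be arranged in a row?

The 8 letters of SESSIONS have repeats: S appearing 4 times.
So there are 8! / (4!) = 1680 distinguishable arrangements.

1680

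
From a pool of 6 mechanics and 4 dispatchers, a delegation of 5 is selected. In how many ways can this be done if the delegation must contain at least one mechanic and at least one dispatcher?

246

Total 5-person selections from all 10: C(10,5) = 252.
Selections missing a whole group: no mechanics → C(4,5) = 0; no dispatchers → C(6,5) = 6.
Both groups omitted at once is impossible, so 252 − 6 = 246.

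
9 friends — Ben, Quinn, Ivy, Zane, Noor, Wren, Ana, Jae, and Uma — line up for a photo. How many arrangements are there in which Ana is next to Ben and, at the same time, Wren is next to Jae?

Treat {Ana,Ben} as one block (2 orders) and {Wren,Jae} as another (2 orders).
That leaves 7 units to arrange: 2 × 2 × 7! = 4 × 5040 = 20160.

20160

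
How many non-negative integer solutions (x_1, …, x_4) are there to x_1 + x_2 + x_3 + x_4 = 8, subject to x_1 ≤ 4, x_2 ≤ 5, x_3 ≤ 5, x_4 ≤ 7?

By stars and bars, unrestricted non-negative solutions to x_1+…+x_4 = 8 number C(8+3,3) = 165.
Subtract solutions that violate a single cap (substitute x_i' = x_i − (cap_i+1)): x_1 ≥ 5 gives C(6,3) = 20; x_2 ≥ 6 gives C(5,3) = 10; x_3 ≥ 6 gives C(5,3) = 10; x_4 ≥ 8 gives C(3,3) = 1. Together 41.
No two caps can be exceeded simultaneously, so the pair terms are all 0.
By inclusion–exclusion the count is 165 − 41 + 0 = 124.

124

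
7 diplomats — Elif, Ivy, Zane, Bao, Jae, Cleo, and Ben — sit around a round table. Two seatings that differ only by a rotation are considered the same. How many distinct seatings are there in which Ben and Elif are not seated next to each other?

480

All circular seatings of 7 people number (6)! = 720.
Seatings with Ben beside Elif: treat them as a block with 2 internal orders, giving 2 × (5)! = 240.
Subtracting, 720 − 240 = 480.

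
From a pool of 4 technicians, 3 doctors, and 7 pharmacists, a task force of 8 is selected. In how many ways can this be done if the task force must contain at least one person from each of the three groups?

2793

Total 8-person selections from all 14: C(14,8) = 3003.
Selections missing a whole group: no technicians → C(10,8) = 45; no doctors → C(11,8) = 165; no pharmacists → C(7,8) = 0.
Add back selections omitting two groups (i.e. drawn from a single group): C(4,8) + C(3,8) + C(7,8) = 0.
By inclusion–exclusion: 3003 − 210 + 0 = 2793.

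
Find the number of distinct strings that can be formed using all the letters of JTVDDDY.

The 7 letters of JTVDDDY have repeats: D appearing 3 times.
The number of distinct arrangements is 7!/(3!) = 5040/6 = 840.

840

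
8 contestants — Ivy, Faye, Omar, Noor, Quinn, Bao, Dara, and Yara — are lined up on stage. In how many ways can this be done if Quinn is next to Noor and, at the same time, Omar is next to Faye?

2880

Treat {Quinn,Noor} as one block (2 orders) and {Omar,Faye} as another (2 orders).
That leaves 6 units to arrange: 2 × 2 × 6! = 4 × 720 = 2880.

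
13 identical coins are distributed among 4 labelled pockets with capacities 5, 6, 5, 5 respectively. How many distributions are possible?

131

By stars and bars, unrestricted non-negative solutions to x_1+…+x_4 = 13 number C(13+3,3) = 560.
Subtract solutions that violate a single cap (substitute x_i' = x_i − (cap_i+1)): x_1 ≥ 6 gives C(10,3) = 120; x_2 ≥ 7 gives C(9,3) = 84; x_3 ≥ 6 gives C(10,3) = 120; x_4 ≥ 6 gives C(10,3) = 120. Together 444.
Add back pairs where two caps are both exceeded: 1 + 4 + 4 + 1 + 1 + 4 = 15.
By inclusion–exclusion the count is 560 − 444 + 15 = 131.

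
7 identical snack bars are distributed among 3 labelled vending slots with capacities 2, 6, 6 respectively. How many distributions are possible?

19

Without the upper bounds there are C(9,2) = 36 ways to split 7 among 3 vending slots.
Subtract solutions that violate a single cap (substitute x_i' = x_i − (cap_i+1)): x_1 ≥ 3 gives C(6,2) = 15; x_2 ≥ 7 gives C(2,2) = 1; x_3 ≥ 7 gives C(2,2) = 1. Together 17.
No two caps can be exceeded simultaneously, so the pair terms are all 0.
By inclusion–exclusion the count is 36 − 17 + 0 = 19.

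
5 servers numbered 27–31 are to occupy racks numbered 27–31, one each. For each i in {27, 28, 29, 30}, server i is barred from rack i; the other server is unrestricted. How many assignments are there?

53

Let Aᵢ (for 27 ≤ i ≤ 30) be the placements that put server i in its forbidden rack. Any j of these fix j positions, leaving (5−j)! ways to fill the rest, and there are C(4,j) ways to pick which j.
By inclusion–exclusion, the number of valid placements is Σ_{j=0}^{4} (−1)^j C(4,j)·(5−j)!.
Computing: 120 − 96 + 36 − 8 + 1 = 53.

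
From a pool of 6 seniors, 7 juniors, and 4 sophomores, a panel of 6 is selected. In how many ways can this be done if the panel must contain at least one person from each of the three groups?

9996

Unrestricted: C(17,6) = 12376 ways to pick any 6 of the 17.
Subtract selections that omit an entire group: no seniors → C(11,6) = 462; no juniors → C(10,6) = 210; no sophomores → C(13,6) = 1716.
Add back selections omitting two groups (i.e. drawn from a single group): C(6,6) + C(7,6) + C(4,6) = 8.
By inclusion–exclusion: 12376 − 2388 + 8 = 9996.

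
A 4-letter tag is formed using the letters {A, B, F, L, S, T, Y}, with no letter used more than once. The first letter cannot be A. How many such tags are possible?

The first letter has 7−1 = 6 choices (anything except A).
The remaining 3 letters are filled from the other 6 symbols without repetition: 6 × 5 × 4 = 120.
Total: 6 × 120 = 720.

720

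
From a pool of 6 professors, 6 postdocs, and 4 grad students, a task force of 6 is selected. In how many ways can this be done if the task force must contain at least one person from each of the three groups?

6666

Total 6-person selections from all 16: C(16,6) = 8008.
Selections missing a whole group: no professors → C(10,6) = 210; no postdocs → C(10,6) = 210; no grad students → C(12,6) = 924.
Add back selections omitting two groups (i.e. drawn from a single group): C(6,6) + C(6,6) + C(4,6) = 2.
By inclusion–exclusion: 8008 − 1344 + 2 = 6666.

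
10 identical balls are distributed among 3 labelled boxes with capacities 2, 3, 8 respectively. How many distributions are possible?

9

Ignoring the caps, the number of non-negative solutions to x_1+…+x_3 = 10 is C(12,2) = 66.
Subtract solutions that violate a single cap (substitute x_i' = x_i − (cap_i+1)): x_1 ≥ 3 gives C(9,2) = 36; x_2 ≥ 4 gives C(8,2) = 28; x_3 ≥ 9 gives C(3,2) = 3. Together 67.
Add back pairs where two caps are both exceeded: 10 + 0 + 0 = 10.
By inclusion–exclusion the count is 66 − 67 + 10 = 9.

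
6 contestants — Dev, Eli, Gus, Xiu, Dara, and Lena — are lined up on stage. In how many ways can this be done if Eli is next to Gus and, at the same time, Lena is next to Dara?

Treat {Eli,Gus} as one block (2 orders) and {Lena,Dara} as another (2 orders).
That leaves 4 units to arrange: 2 × 2 × 4! = 4 × 24 = 96.

96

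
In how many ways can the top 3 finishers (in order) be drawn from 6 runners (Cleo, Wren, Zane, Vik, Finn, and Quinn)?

120

This is an ordered selection of 3 from 6: P(6,3).
That gives 6 × 5 × 4 = 120.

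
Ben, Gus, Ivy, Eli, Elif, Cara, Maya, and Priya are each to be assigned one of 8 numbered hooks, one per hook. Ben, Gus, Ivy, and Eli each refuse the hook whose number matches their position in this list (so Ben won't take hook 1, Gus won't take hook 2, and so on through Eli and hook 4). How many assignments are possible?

24024

Let Aᵢ (for 1 ≤ i ≤ 4) be the placements that put person i in their forbidden hook. Any j of these fix j positions, leaving (8−j)! ways to fill the rest, and there are C(4,j) ways to pick which j.
By inclusion–exclusion, the number of valid placements is Σ_{j=0}^{4} (−1)^j C(4,j)·(8−j)!.
Computing: 40320 − 20160 + 4320 − 480 + 24 = 24024.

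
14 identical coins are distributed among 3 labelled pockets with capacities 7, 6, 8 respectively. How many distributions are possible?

By stars and bars, unrestricted non-negative solutions to x_1+…+x_3 = 14 number C(14+2,2) = 120.
Subtract solutions that violate a single cap (substitute x_i' = x_i − (cap_i+1)): x_1 ≥ 8 gives C(8,2) = 28; x_2 ≥ 7 gives C(9,2) = 36; x_3 ≥ 9 gives C(7,2) = 21. Together 85.
No two caps can be exceeded simultaneously, so the pair terms are all 0.
By inclusion–exclusion the count is 120 − 85 + 0 = 35.

35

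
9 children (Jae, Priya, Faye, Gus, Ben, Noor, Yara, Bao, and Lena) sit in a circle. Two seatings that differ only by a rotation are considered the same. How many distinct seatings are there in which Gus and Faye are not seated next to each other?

30240

All circular seatings of 9 people number (8)! = 40320.
Those with Gus next to Faye: fuse the pair into one unit and seat 8 units around a circle — 2·(7)! = 10080.
Subtracting, 40320 − 10080 = 30240.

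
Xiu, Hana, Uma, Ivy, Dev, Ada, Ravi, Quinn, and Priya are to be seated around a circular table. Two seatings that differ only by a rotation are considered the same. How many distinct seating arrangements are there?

Around a circle, 9 distinct people have 9!/9 = (8)! = 40320 rotationally distinct seatings.

40320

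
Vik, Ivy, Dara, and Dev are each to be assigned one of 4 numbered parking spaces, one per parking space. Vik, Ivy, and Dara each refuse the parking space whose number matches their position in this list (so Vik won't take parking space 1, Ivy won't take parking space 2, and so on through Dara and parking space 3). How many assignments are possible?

Let Aᵢ (for i ∈ {1, 2, 3}) be the placements that put person i in their forbidden parking space. Any j of these fix j positions, leaving (4−j)! ways to fill the rest, and there are C(3,j) ways to pick which j.
By inclusion–exclusion, the number of valid placements is Σ_{j=0}^{3} (−1)^j C(3,j)·(4−j)!.
Computing: 24 − 18 + 6 − 1 = 11.

11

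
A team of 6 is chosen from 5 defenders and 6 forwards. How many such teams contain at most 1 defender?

31

Split by how many defenders are chosen (0 through 1).
Sum: C(5,0)·C(6,6) + C(5,1)·C(6,5) = 1 + 30 = 31.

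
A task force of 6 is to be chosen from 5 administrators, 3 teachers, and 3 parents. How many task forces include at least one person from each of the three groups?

Total 6-person selections from all 11: C(11,6) = 462.
Subtract selections that omit an entire group: no administrators → C(6,6) = 1; no teachers → C(8,6) = 28; no parents → C(8,6) = 28.
Add back selections omitting two groups (i.e. drawn from a single group): C(5,6) + C(3,6) + C(3,6) = 0.
By inclusion–exclusion: 462 − 57 + 0 = 405.

405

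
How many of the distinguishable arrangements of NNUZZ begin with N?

With the first slot taken by N, it remains to arrange the other 4 letters (NUZZ).
Those 4 letters have Z appearing twice, giving (4)!/(2!) = 12.

12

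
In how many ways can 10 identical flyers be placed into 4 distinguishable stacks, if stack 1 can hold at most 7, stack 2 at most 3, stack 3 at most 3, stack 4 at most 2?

Without the upper bounds there are C(13,3) = 286 ways to split 10 among 4 stacks.
Subtract solutions that violate a single cap (substitute x_i' = x_i − (cap_i+1)): x_1 ≥ 8 gives C(5,3) = 10; x_2 ≥ 4 gives C(9,3) = 84; x_3 ≥ 4 gives C(9,3) = 84; x_4 ≥ 3 gives C(10,3) = 120. Together 298.
Add back pairs where two caps are both exceeded: 0 + 0 + 0 + 10 + 20 + 20 = 50.
By inclusion–exclusion the count is 286 − 298 + 50 = 38.

38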